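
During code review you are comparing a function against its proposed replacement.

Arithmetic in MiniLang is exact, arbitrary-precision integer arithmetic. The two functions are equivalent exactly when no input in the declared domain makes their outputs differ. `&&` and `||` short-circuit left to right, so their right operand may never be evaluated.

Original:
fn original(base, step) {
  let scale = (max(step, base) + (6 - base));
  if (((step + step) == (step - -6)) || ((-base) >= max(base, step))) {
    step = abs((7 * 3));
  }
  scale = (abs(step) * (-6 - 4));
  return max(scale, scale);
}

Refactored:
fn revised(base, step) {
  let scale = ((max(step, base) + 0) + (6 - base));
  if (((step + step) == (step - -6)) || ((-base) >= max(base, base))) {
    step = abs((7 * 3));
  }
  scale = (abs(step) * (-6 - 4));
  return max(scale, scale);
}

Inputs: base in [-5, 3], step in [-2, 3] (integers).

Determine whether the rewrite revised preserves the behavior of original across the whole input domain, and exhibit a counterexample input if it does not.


The rewrite breaks on base=-2, step=3, where the results are -30 and -210.
original: scale = 11; (((step + step) == (step - -6)) || ((-base) >= max(base, step))) -> false; scale = -30; return -30
revised: scale = 11; (((step + step) == (step - -6)) || ((-base) >= max(base, base))) -> true; step = 21; scale = -210; return -210
verdict: not equivalent; witness: base=-2, step=3


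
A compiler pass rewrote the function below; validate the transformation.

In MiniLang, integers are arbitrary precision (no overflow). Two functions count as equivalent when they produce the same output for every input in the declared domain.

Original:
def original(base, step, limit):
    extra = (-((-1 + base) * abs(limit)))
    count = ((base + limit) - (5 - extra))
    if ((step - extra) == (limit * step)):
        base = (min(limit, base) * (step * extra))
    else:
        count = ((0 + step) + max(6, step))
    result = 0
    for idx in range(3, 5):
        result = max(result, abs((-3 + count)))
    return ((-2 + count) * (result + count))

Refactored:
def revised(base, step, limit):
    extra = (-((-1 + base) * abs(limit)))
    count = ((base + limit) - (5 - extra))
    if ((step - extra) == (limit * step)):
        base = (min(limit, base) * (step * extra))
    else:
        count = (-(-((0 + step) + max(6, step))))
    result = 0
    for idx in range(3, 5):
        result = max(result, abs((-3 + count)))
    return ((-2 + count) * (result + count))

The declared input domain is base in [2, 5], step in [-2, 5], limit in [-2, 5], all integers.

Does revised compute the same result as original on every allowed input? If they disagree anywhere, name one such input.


The two are interchangeable: same computation, different form, and every declared input agrees.
As a probe, take base=4, step=3, limit=0: original runs extra=0, then count=-1, then ((step - extra) == (limit * step)) is false, then count=9, then result=0, then (idx=3), then result=6, then (idx=4), then result=6, then returns 105; revised runs extra=0, then count=-1, then ((step - extra) == (limit * step)) is false, then count=9, then result=0, then (idx=3), then result=6, then (idx=4), then result=6, then returns 105; both end at 105.
Checked all 256 inputs in the declared domain: the outputs agree on every one.
verdict: equivalent


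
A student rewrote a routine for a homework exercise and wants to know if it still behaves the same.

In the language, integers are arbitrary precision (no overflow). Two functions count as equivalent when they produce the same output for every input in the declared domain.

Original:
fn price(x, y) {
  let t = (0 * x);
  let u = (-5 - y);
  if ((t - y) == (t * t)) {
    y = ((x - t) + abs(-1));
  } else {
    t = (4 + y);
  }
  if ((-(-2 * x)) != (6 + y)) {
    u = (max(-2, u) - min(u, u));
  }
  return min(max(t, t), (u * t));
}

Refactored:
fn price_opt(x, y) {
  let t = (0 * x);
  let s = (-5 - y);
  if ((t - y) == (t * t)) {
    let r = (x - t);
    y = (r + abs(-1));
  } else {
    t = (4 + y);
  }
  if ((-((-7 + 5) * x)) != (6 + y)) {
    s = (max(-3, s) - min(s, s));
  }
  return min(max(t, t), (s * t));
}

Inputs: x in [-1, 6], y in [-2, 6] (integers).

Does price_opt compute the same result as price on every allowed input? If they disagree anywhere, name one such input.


Evaluate both at x=-1, y=-2.
price: t becomes 0; next u becomes -3; next ((t - y) == (t * t)) evaluates to false; next t becomes 2; next ((-(-2 * x)) != (6 + y)) evaluates to true; next u becomes 1; next final value 2
price_opt: t becomes 0; next s becomes -3; next ((t - y) == (t * t)) evaluates to false; next t becomes 2; next ((-((-7 + 5) * x)) != (6 + y)) evaluates to true; next s becomes 0; next final value 0
2 and 0 differ, so these are not the same function on this domain.
verdict: not equivalent; witness: x=-1, y=-2


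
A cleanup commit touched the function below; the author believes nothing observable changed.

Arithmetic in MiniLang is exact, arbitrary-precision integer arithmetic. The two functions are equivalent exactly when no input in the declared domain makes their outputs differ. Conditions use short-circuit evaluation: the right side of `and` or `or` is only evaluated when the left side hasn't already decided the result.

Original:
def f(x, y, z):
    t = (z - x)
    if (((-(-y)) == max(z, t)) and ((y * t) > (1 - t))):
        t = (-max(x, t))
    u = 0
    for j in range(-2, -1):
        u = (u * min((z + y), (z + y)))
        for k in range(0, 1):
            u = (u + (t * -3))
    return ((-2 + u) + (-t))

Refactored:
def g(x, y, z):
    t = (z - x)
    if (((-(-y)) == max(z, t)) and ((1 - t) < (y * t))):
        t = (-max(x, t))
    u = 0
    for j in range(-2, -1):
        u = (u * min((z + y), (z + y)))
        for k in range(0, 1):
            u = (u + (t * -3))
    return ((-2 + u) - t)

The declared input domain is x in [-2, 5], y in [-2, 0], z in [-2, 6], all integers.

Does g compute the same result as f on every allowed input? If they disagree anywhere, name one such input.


The two versions differ — the changes include arithmetic usage differs, and comparison usage differs.
As a probe, take x=1, y=-2, z=3: f runs t becomes 2; next (((-(-y)) == max(z, t)) and ((y * t) > (1 - t))) evaluates to false; next u becomes 0; next at j=-2:; next u becomes 0; next at k=0:; next u becomes -6; next final value -10; g runs t becomes 2; next (((-(-y)) == max(z, t)) and ((1 - t) < (y * t))) evaluates to false; next u becomes 0; next at j=-2:; next u becomes 0; next at k=0:; next u becomes -6; next final value -10; both end at -10.
An exhaustive pass over the 216 declared inputs shows identical outputs.
verdict: equivalent


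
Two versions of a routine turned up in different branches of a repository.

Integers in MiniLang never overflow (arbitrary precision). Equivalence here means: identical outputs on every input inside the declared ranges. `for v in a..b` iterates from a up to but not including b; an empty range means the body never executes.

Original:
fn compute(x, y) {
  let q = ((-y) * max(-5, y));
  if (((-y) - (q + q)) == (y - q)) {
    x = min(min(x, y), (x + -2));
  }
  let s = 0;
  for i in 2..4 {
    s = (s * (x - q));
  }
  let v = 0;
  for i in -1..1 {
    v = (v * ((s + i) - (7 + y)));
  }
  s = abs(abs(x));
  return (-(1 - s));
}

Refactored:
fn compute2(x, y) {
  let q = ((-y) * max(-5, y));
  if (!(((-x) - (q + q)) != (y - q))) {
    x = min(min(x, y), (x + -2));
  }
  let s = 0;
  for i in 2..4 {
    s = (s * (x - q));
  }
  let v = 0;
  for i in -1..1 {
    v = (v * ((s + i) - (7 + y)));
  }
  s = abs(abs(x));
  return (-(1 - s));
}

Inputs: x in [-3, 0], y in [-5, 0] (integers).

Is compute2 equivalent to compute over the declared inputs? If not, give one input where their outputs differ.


These are not equivalent — on x=-3, y=0 the outputs split (4 vs 2).
compute: q becomes 0; next (((-y) - (q + q)) == (y - q)) evaluates to true; next x becomes -5; next s becomes 0; next at i=2:; next s becomes 0; next at i=3:; next s becomes 0; next v becomes 0; next at i=-1:; next v becomes 0; next at i=0:; next v becomes 0; next s becomes 5; next final value 4
compute2: q becomes 0; next (!(((-x) - (q + q)) != (y - q))) evaluates to false; next s becomes 0; next at i=2:; next s becomes 0; next at i=3:; next s becomes 0; next v becomes 0; next at i=-1:; next v becomes 0; next at i=0:; next v becomes 0; next s becomes 3; next final value 2
verdict: not equivalent; witness: x=-3, y=0


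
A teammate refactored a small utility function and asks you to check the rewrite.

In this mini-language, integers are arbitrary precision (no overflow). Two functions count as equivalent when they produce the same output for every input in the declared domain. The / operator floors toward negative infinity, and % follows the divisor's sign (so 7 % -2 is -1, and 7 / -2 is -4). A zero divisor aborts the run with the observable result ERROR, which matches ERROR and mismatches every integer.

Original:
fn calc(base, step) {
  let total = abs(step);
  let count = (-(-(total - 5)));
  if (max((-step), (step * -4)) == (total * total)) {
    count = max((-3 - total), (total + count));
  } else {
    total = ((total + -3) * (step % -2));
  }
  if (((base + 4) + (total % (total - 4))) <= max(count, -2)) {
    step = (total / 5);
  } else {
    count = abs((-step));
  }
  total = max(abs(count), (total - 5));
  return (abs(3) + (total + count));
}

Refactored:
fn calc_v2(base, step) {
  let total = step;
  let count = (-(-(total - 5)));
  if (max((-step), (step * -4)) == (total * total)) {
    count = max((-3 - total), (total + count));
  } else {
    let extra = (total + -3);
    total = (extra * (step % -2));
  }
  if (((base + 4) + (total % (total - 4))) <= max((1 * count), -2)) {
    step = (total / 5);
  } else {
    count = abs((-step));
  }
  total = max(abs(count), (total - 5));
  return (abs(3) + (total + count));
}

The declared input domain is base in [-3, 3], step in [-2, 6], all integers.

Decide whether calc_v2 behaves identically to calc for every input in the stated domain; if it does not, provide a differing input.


Not equivalent: base=-3, step=-1 separates them (5 vs ERROR).
calc: total = 1; count = -4; (max((-step), (step * -4)) == (total * total)) -> false; total = 2; (((base + 4) + (total % (total - 4))) <= max(count, -2)) -> false; count = 1; total = 1; return 5
calc_v2: total = -1; count = -6; (max((-step), (step * -4)) == (total * total)) -> false; extra = -4; total = 4; division by zero -> ERROR
verdict: not equivalent; witness: base=-3, step=-1


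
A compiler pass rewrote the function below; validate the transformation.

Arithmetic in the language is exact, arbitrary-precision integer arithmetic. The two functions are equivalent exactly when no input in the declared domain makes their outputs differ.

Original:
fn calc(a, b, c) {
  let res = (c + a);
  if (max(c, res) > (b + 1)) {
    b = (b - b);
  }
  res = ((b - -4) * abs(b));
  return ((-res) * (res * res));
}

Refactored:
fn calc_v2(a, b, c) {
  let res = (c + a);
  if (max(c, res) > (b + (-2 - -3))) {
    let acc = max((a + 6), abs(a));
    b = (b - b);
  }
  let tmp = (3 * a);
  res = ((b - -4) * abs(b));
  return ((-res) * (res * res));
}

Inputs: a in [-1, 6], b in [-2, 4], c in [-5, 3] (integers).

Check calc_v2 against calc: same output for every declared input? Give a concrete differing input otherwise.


Equivalent. Beyond behavior-preserving changes, the revision adds an assignment to `tmp` whose value nothing reads.
An exhaustive pass over the 504 declared inputs shows identical outputs.
As a probe, take a=3, b=4, c=0: calc runs res becomes 3; next (max(c, res) > (b + 1)) evaluates to false; next res becomes 32; next final value -32768; calc_v2 runs res becomes 3; next (max(c, res) > (b + (-2 - -3))) evaluates to false; next tmp becomes 9; next res becomes 32; next final value -32768; both end at -32768.
verdict: equivalent


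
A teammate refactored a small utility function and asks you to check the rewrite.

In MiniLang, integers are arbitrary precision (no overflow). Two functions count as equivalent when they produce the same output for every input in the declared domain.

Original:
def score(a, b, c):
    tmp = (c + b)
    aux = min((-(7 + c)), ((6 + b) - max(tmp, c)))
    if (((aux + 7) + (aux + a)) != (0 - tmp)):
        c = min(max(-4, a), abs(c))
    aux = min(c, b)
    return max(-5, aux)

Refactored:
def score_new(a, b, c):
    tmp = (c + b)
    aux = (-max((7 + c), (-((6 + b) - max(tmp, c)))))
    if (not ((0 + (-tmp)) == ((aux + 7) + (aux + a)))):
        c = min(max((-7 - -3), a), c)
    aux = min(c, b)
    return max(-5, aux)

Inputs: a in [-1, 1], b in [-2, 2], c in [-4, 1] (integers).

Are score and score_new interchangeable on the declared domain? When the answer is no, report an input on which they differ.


Input a=-1, b=-2, c=-4: -2 from score versus -4 from score_new.
verdict: not equivalent; witness: a=-1, b=-2, c=-4


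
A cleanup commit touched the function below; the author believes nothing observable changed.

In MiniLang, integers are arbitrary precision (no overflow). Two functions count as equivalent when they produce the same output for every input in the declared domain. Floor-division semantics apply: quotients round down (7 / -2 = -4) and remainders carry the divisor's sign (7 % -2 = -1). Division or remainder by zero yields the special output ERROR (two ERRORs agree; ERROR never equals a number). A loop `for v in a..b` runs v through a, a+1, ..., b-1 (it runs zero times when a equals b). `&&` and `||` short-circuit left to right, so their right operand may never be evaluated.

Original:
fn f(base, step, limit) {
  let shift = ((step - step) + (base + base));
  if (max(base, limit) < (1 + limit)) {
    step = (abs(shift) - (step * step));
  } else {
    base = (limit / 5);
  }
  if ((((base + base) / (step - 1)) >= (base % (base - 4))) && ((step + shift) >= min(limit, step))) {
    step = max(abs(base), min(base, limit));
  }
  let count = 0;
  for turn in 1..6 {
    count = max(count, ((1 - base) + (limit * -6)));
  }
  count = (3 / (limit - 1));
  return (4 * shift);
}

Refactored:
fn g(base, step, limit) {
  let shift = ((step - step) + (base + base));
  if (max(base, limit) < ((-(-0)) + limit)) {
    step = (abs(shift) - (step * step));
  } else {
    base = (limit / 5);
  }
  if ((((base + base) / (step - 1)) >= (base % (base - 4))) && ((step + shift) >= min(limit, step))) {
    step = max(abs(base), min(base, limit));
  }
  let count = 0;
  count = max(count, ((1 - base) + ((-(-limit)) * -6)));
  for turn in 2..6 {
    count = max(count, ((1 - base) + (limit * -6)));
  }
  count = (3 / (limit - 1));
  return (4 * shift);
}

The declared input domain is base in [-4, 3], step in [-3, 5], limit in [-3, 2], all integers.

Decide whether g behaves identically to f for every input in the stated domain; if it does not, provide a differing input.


base=-4, step=1, limit=-3 yields -32 from f but ERROR from g.
verdict: not equivalent; witness: base=-4, step=1, limit=-3


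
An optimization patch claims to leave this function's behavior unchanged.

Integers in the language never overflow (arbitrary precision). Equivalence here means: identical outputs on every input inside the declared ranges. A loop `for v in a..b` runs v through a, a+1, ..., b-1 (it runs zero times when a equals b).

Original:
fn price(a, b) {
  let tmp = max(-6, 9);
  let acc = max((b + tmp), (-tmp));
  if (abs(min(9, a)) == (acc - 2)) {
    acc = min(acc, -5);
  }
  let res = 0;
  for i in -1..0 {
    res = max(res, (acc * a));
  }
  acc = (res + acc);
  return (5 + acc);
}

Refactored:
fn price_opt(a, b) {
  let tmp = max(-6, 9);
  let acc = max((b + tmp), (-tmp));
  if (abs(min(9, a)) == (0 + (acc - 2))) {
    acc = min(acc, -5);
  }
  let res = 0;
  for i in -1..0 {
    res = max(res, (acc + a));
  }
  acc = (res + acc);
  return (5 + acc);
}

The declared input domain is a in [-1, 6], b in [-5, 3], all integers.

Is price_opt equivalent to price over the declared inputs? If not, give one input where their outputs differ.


The rewrite breaks on a=-1, b=-5, where the results are 9 and 12.
price: tmp becomes 9; next acc becomes 4; next (abs(min(9, a)) == (acc - 2)) evaluates to false; next res becomes 0; next at i=-1:; next res becomes 0; next acc becomes 4; next final value 9
price_opt: tmp becomes 9; next acc becomes 4; next (abs(min(9, a)) == (0 + (acc - 2))) evaluates to false; next res becomes 0; next at i=-1:; next res becomes 3; next acc becomes 7; next final value 12
verdict: not equivalent; witness: a=-1, b=-5


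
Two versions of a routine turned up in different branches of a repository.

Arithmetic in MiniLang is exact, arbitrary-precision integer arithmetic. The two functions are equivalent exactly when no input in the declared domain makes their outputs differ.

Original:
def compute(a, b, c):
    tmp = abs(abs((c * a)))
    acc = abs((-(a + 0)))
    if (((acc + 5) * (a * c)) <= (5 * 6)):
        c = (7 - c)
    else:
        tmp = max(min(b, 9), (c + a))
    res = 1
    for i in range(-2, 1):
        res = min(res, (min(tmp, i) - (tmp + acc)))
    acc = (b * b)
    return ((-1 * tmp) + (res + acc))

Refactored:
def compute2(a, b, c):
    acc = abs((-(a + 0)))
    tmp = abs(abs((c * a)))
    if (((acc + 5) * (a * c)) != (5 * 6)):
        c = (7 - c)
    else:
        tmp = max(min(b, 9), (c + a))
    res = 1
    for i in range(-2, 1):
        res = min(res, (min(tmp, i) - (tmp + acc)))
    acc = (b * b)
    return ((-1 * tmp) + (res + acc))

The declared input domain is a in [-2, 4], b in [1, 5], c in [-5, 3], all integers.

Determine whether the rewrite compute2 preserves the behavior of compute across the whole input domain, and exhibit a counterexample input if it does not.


Consider the input a=-2, b=1, c=-5.
compute: tmp becomes 10; next acc becomes 2; next (((acc + 5) * (a * c)) <= (5 * 6)) evaluates to false; next tmp becomes 1; next res becomes 1; next at i=-2:; next res becomes -5; next at i=-1:; next res becomes -5; next at i=0:; next res becomes -5; next acc becomes 1; next final value -5
compute2: acc becomes 2; next tmp becomes 10; next (((acc + 5) * (a * c)) != (5 * 6)) evaluates to true; next c becomes 12; next res becomes 1; next at i=-2:; next res becomes -14; next at i=-1:; next res becomes -14; next at i=0:; next res becomes -14; next acc becomes 1; next final value -23
-5 vs -23 — the two versions disagree here.
verdict: not equivalent; witness: a=-2, b=1, c=-5


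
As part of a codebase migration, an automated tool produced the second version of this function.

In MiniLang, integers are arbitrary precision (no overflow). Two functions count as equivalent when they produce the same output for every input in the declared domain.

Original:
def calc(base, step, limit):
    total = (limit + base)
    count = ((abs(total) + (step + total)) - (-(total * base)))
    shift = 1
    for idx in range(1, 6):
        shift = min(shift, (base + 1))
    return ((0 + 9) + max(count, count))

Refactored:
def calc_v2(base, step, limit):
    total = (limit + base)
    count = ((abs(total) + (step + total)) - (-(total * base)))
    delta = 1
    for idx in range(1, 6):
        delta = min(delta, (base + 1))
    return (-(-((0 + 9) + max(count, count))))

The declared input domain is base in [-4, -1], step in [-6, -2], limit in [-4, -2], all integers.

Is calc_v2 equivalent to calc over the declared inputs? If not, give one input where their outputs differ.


Equivalent — the differences include local variable names differ, yet no declared input distinguishes the two.
Spot check at base=-3, step=-5, limit=-2 — calc: total becomes -5; next count becomes 10; next shift becomes 1; next at idx=1:; next shift becomes -2; next at idx=2:; next shift becomes -2; next at idx=3:; next shift becomes -2; next at idx=4:; next shift becomes -2; next at idx=5:; next shift becomes -2; next final value 19. calc_v2: total becomes -5; next count becomes 10; next delta becomes 1; next at idx=1:; next delta becomes -2; next at idx=2:; next delta becomes -2; next at idx=3:; next delta becomes -2; next at idx=4:; next delta becomes -2; next at idx=5:; next delta becomes -2; next final value 19. Both give 19.
Across all 60 domain points the two functions coincide.
verdict: equivalent


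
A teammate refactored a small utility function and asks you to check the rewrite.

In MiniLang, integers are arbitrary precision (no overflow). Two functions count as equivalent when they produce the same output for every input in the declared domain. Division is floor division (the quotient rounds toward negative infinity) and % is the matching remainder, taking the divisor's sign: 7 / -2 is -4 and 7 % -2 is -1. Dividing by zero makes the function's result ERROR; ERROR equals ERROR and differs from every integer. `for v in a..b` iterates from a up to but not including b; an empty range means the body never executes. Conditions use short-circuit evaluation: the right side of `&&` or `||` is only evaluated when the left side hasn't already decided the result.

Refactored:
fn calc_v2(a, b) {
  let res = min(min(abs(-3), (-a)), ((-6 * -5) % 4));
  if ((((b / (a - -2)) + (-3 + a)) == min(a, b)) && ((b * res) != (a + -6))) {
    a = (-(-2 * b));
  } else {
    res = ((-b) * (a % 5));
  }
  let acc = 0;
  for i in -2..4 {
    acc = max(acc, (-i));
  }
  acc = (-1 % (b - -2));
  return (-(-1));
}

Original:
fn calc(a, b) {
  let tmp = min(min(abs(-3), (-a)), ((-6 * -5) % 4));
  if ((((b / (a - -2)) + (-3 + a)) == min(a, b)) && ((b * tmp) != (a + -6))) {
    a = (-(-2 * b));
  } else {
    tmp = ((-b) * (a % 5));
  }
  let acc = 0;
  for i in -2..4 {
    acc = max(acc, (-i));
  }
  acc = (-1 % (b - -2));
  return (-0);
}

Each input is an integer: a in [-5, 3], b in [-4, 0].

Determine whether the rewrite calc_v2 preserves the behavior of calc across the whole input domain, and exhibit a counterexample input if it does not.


These are not equivalent — on a=-5, b=-4 the outputs split (0 vs 1).
calc: tmp = 2; ((((b / (a - -2)) + (-3 + a)) == min(a, b)) && ((b * tmp) != (a + -6))) -> false; tmp = 0; acc = 0; [i=-2]; acc = 2; [i=-1]; acc = 2; [i=0]; acc = 2; [i=1]; acc = 2; [i=2]; acc = 2; [i=3]; acc = 2; acc = -1; return 0
calc_v2: res = 2; ((((b / (a - -2)) + (-3 + a)) == min(a, b)) && ((b * res) != (a + -6))) -> false; res = 0; acc = 0; [i=-2]; acc = 2; [i=-1]; acc = 2; [i=0]; acc = 2; [i=1]; acc = 2; [i=2]; acc = 2; [i=3]; acc = 2; acc = -1; return 1
verdict: not equivalent; witness: a=-5, b=-4


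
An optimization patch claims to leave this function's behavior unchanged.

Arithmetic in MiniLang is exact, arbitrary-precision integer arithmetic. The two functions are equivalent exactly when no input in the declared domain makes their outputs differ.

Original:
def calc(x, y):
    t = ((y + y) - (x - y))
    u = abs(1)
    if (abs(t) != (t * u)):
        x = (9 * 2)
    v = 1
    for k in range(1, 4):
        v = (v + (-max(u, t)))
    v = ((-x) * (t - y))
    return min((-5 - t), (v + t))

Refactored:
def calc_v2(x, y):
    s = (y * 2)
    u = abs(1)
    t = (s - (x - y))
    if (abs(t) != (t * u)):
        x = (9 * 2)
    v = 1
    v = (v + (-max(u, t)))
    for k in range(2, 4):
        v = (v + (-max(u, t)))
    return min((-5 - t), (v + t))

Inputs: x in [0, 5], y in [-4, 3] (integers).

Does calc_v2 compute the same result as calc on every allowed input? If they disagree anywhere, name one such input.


Try x=0, y=-4.
calc: t := -12 | u := 1 | (abs(t) != (t * u)): true | x := 18 | v := 1 | iter k=1: | v := 0 | iter k=2: | v := -1 | iter k=3: | v := -2 | v := 144 | result 7
calc_v2: s := -8 | u := 1 | t := -12 | (abs(t) != (t * u)): true | x := 18 | v := 1 | v := 0 | iter k=2: | v := -1 | iter k=3: | v := -2 | result -14
7 against -14: the behavior changed.
verdict: not equivalent; witness: x=0, y=-4


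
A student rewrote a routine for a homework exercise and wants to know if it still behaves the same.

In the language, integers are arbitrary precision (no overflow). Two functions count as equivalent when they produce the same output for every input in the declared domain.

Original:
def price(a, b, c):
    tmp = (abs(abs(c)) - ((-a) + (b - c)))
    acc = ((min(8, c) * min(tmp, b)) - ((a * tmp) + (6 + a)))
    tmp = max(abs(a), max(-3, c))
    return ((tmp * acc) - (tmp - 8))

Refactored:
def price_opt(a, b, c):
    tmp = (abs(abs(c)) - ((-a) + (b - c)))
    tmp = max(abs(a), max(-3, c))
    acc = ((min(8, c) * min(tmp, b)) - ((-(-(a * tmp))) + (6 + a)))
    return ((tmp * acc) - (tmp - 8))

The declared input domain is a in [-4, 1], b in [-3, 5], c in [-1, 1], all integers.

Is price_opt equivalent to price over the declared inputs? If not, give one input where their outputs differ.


The rewrite breaks on a=-4, b=-3, c=-1, where the results are -8 and 72.
price: tmp=-1, then acc=-3, then tmp=4, then returns -8
price_opt: tmp=-1, then tmp=4, then acc=17, then returns 72
verdict: not equivalent; witness: a=-4, b=-3, c=-1


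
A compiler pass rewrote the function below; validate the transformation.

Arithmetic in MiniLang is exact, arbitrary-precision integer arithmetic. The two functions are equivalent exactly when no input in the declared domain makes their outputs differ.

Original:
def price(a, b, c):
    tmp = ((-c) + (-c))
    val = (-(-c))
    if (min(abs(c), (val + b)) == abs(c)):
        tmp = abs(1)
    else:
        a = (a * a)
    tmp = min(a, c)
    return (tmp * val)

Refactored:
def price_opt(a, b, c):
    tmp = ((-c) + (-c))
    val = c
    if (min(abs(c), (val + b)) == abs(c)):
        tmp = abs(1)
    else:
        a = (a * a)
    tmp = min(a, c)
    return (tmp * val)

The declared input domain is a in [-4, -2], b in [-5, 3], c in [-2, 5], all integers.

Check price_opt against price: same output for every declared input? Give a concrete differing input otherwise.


Comparing the listings, the differences include: same computation, different form.
Tracing a=-4, b=1, c=2: price: tmp := -4 | val := 2 | (min(abs(c), (val + b)) == abs(c)): true | tmp := 1 | tmp := -4 | result -8 | price_opt: tmp := -4 | val := 2 | (min(abs(c), (val + b)) == abs(c)): true | tmp := 1 | tmp := -4 | result -8 — matching result -8.
An exhaustive pass over the 216 declared inputs shows identical outputs.
verdict: equivalent


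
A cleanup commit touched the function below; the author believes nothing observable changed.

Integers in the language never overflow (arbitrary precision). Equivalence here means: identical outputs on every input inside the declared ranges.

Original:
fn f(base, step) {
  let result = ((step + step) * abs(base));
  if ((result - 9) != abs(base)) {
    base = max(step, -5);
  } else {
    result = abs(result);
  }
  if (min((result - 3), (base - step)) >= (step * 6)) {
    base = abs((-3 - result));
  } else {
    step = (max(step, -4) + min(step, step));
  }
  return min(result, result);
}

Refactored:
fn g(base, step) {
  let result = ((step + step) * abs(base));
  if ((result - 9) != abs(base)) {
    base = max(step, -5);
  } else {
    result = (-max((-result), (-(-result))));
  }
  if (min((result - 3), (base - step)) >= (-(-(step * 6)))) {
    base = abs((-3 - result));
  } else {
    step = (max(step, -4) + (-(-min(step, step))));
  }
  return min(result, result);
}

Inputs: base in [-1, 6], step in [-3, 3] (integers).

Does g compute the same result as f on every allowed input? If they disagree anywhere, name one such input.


At base=3, step=2: f gives 12, g gives -12.
verdict: not equivalent; witness: base=3, step=2


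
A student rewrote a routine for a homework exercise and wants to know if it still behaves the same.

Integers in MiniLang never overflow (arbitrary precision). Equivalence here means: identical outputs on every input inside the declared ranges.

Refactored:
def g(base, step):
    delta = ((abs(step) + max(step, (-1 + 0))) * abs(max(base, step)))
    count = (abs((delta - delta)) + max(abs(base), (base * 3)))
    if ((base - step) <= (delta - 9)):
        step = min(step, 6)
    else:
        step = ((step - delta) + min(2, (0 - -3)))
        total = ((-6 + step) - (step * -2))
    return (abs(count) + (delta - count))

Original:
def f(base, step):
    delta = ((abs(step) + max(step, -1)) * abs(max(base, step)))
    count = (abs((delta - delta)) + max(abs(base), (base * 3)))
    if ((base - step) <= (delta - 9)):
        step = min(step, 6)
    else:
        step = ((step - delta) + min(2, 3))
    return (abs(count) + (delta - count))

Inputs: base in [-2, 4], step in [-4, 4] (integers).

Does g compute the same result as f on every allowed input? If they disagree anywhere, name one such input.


Side by side, the visible changes include: local variable names differ, plus arithmetic usage differs, plus statement counts differ, plus constant usage differs.
Spot check at base=3, step=2 — f: delta = 12; count = 9; ((base - step) <= (delta - 9)) -> true; step = 2; return 12. g: delta = 12; count = 9; ((base - step) <= (delta - 9)) -> true; step = 2; return 12. Both give 12.
Checked all 63 inputs in the declared domain: the outputs agree on every one.
verdict: equivalent


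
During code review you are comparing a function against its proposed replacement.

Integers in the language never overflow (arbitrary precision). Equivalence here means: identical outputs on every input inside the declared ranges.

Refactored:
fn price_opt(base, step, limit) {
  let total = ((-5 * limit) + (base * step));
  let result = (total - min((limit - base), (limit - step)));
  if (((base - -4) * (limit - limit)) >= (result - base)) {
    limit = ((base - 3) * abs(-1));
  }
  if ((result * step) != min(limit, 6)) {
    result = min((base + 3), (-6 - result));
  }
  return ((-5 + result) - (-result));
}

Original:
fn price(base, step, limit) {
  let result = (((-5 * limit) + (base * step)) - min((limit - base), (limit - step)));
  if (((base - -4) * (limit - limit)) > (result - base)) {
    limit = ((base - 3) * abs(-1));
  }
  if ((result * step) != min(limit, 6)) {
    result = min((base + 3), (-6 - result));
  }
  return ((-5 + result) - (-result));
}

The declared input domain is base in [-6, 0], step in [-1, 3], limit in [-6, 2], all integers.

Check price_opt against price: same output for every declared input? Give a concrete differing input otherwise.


On input base=0, step=-1, limit=0, price returns -5 while price_opt returns -17.
verdict: not equivalent; witness: base=0, step=-1, limit=0


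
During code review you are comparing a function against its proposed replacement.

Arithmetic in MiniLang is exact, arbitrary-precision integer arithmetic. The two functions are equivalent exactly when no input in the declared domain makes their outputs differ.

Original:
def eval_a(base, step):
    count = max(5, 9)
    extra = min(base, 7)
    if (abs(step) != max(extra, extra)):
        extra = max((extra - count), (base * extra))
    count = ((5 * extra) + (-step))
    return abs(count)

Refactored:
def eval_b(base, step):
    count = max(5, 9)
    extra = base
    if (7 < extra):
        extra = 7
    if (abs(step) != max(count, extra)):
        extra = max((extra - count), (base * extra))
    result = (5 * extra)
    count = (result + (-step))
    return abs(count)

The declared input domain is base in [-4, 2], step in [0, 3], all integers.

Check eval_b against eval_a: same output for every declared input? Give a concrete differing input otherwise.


On input base=2, step=2, eval_a returns 8 while eval_b returns 18.
verdict: not equivalent; witness: base=2, step=2


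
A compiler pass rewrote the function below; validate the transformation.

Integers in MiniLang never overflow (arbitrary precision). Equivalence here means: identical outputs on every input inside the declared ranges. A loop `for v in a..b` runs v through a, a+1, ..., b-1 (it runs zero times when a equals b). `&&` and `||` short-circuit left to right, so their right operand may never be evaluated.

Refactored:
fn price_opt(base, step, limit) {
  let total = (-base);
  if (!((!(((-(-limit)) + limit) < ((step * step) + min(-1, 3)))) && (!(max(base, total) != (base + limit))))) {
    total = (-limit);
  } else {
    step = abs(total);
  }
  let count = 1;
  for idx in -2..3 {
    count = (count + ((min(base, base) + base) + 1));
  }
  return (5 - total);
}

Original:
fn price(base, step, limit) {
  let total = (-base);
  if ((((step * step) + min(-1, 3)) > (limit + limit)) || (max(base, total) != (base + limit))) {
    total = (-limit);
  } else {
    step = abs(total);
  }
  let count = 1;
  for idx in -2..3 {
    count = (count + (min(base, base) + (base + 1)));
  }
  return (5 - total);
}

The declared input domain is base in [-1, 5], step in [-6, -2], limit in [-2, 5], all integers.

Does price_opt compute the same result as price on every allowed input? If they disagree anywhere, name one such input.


The two versions differ — the changes include boolean connective usage differs, comparison usage differs.
As a probe, take base=4, step=-2, limit=0: price runs total = -4; ((((step * step) + min(-1, 3)) > (limit + limit)) || (max(base, total) != (base + limit))) -> true; total = 0; count = 1; [idx=-2]; count = 10; [idx=-1]; count = 19; [idx=0]; count = 28; [idx=1]; count = 37; [idx=2]; count = 46; return 5; price_opt runs total = -4; (!((!(((-(-limit)) + limit) < ((step * step) + min(-1, 3)))) && (!(max(base, total) != (base + limit))))) -> true; total = 0; count = 1; [idx=-2]; count = 10; [idx=-1]; count = 19; [idx=0]; count = 28; [idx=1]; count = 37; [idx=2]; count = 46; return 5; both end at 5.
An exhaustive pass over the 280 declared inputs shows identical outputs.
verdict: equivalent


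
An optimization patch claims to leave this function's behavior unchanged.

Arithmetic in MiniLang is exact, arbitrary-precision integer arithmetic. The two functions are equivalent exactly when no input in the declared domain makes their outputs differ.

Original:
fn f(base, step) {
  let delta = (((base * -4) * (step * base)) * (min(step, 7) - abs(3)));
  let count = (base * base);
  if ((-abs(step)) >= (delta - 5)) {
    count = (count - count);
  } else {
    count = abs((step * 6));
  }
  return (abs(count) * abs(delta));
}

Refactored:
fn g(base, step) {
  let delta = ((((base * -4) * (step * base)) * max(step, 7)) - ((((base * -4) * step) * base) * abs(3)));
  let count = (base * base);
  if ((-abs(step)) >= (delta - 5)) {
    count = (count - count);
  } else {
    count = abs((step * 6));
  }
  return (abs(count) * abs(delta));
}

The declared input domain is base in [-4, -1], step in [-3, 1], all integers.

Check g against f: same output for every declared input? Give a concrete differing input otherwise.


Consider the input base=-4, step=-3.
f: delta becomes -1152; next count becomes 16; next ((-abs(step)) >= (delta - 5)) evaluates to true; next count becomes 0; next final value 0
g: delta becomes 768; next count becomes 16; next ((-abs(step)) >= (delta - 5)) evaluates to false; next count becomes 18; next final value 13824
0 against 13824: the behavior changed.
verdict: not equivalent; witness: base=-4, step=-3


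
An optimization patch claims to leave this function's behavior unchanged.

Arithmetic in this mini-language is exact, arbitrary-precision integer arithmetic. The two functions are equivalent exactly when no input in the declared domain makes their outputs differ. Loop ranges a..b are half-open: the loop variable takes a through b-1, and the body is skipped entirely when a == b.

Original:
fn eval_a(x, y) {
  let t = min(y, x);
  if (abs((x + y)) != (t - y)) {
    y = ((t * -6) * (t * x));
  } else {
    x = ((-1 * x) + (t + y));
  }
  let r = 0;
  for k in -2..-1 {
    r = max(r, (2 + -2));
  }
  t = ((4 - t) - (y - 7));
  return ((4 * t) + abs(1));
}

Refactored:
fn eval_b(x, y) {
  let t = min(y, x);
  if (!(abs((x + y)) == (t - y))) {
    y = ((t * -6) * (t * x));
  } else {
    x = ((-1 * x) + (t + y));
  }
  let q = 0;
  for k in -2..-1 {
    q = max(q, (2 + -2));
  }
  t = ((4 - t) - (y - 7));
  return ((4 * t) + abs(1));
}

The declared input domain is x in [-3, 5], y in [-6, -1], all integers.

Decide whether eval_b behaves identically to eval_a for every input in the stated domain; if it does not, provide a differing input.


This is a faithful refactor — comparison usage differs; and boolean connective usage differs; and local variable names differ, but the computed results match everywhere.
One worked example (x=3, y=-3) — eval_a: t = -3; (abs((x + y)) != (t - y)) -> false; x = -9; r = 0; [k=-2]; r = 0; t = 17; return 69; eval_b: t = -3; (!(abs((x + y)) == (t - y))) -> false; x = -9; q = 0; [k=-2]; q = 0; t = 17; return 69; agreement on 69.
Sweeping the whole domain (54 inputs) finds no disagreement.
verdict: equivalent


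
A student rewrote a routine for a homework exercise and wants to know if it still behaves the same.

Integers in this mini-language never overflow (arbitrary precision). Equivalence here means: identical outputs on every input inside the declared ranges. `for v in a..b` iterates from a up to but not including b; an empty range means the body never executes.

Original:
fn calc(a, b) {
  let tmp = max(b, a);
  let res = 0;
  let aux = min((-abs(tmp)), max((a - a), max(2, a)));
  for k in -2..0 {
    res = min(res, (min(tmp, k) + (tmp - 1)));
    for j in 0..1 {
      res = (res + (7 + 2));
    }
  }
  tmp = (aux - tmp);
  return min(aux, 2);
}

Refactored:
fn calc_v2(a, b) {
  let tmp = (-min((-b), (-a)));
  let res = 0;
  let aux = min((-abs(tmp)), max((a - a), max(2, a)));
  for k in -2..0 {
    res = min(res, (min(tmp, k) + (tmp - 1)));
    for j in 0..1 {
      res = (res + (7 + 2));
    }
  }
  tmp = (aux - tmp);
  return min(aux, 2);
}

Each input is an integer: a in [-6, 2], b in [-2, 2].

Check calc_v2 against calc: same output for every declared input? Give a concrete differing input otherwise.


The two are interchangeable: min/max/abs usage differs, and every declared input agrees.
One worked example (a=-5, b=2) — calc: tmp=2, then res=0, then aux=-2, then (k=-2), then res=-1, then (j=0), then res=8, then (k=-1), then res=0, then (j=0), then res=9, then tmp=-4, then returns -2; calc_v2: tmp=2, then res=0, then aux=-2, then (k=-2), then res=-1, then (j=0), then res=8, then (k=-1), then res=0, then (j=0), then res=9, then tmp=-4, then returns -2; agreement on -2.
Every one of the 45 inputs gives matching results.
verdict: equivalent


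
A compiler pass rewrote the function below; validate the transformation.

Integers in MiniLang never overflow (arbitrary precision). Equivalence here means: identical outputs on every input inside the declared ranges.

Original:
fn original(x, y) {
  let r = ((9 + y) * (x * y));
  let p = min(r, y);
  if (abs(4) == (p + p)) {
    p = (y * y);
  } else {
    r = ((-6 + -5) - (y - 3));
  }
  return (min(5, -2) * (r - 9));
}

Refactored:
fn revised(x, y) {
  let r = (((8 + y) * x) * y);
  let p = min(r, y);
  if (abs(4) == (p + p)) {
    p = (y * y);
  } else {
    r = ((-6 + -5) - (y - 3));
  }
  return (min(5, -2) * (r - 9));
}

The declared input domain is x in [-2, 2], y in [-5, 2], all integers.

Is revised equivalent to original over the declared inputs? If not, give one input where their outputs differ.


The rewrite breaks on x=1, y=2, where the results are -26 and -22.
original: r=22, then p=2, then (abs(4) == (p + p)) is true, then p=4, then returns -26
revised: r=20, then p=2, then (abs(4) == (p + p)) is true, then p=4, then returns -22
verdict: not equivalent; witness: x=1, y=2


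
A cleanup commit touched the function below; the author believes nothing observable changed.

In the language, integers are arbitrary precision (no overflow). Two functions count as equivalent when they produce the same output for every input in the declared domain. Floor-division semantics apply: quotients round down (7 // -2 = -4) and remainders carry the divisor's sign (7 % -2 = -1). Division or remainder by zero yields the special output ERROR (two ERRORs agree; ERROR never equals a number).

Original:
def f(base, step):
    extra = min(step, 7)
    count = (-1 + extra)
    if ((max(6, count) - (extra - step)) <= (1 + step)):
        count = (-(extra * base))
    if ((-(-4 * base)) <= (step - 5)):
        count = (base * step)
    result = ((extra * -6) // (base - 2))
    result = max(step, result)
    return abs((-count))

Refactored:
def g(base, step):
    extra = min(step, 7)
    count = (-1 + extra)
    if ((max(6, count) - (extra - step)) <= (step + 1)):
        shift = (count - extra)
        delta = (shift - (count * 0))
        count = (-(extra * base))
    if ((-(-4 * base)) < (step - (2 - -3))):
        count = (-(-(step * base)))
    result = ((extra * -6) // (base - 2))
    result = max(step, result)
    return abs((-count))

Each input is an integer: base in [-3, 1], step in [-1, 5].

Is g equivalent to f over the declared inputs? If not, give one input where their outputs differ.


Try base=-1, step=1.
f: extra=1, then count=0, then ((max(6, count) - (extra - step)) <= (1 + step)) is false, then ((-(-4 * base)) <= (step - 5)) is true, then count=-1, then result=2, then result=2, then returns 1
g: extra=1, then count=0, then ((max(6, count) - (extra - step)) <= (step + 1)) is false, then ((-(-4 * base)) < (step - (2 - -3))) is false, then result=2, then result=2, then returns 0
1 != 0, so the rewrite changes behavior.
verdict: not equivalent; witness: base=-1, step=1
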